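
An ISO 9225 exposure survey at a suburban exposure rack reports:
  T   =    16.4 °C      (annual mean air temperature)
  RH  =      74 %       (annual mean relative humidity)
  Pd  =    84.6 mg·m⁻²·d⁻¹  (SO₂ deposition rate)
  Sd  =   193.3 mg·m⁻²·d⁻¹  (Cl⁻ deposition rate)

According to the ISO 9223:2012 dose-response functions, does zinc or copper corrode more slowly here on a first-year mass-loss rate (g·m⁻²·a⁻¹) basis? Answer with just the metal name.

zinc: temperature factor f = -0.071·(6.4) = -0.4544
  sulphur-dioxide contribution → 1.736 μm/a
  chloride contribution → 2.563 μm/a
  total first-year rate 4.299 μm/a
  mass loss = 4.299 μm/a × 7.14 g/cm³ = 30.69 g·m⁻²·a⁻¹
copper: f(T) = -0.080·(T−10) [T>10 °C] = -0.5120
  sulphur-dioxide contribution → 0.7928 μm/a
  chloride contribution → 1.361 μm/a
  total first-year rate 2.154 μm/a
  mass loss = 2.154 μm/a × 8.96 g/cm³ = 19.3 g·m⁻²·a⁻¹
Ordering by g·m⁻²·a⁻¹: zinc (30.7) > copper (19.3)

copper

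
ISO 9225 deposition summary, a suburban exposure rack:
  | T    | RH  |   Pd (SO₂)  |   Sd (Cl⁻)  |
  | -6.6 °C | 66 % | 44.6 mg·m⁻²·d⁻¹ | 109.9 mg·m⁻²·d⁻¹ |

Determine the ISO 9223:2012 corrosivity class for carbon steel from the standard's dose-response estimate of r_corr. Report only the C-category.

carbon steel: T≤10 °C ⇒ hinge +0.150·(-6.6−10) = -2.4900
  SO₂ term: 1.77·44.6^0.52·exp(0.02·66-2.4900) = 3.958
  Cl⁻ term: 0.102·109.9^0.62·exp(0.033·66+0.04·-6.6) = 12.74
  sum: 3.958 + 12.74 → r_corr = 16.7 μm/a
16.7 μm/a falls in (1.3, 25] for carbon steel → category C2

C2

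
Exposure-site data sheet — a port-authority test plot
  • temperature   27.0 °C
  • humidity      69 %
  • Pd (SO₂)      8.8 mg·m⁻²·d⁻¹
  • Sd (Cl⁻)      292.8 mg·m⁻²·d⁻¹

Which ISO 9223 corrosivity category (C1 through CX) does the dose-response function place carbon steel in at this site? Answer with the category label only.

carbon steel: temperature factor f = -0.054·(17.0) = -0.9180
  Pd branch = 1.77·Pd^0.52·e^(0.02·RH+f) = 8.705 μm/a
  Sd branch = 0.102·Sd^0.62·e^(0.033·RH+0.04·T) = 99.04 μm/a
  r_corr = 8.705 + 99.04 = 107.7 μm/a
ISO 9223 Table 2 (carbon steel): 80 < 108 ≤ 200 μm/a ⇒ C5

C5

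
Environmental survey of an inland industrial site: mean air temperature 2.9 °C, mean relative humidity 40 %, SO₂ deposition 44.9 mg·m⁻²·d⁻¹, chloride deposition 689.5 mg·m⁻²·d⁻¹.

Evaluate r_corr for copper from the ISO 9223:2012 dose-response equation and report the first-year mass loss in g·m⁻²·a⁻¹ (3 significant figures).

copper: f(T) = +0.126·(T−10) [T≤10 °C] = -0.8946
  Pd branch = 0.0053·Pd^0.26·e^(0.059·RH+f) = 0.0617 μm/a
  Sd branch = 0.01025·Sd^0.27·e^(0.036·RH+0.049·T) = 0.2912 μm/a
  r_corr = 0.0617 + 0.2912 = 0.3529 μm/a
Convert to mass loss: 0.3529 μm/a × 8.96 g/cm³ = 3.162 g·m⁻²·a⁻¹

r_corr = 3.16 g·m⁻²·a⁻¹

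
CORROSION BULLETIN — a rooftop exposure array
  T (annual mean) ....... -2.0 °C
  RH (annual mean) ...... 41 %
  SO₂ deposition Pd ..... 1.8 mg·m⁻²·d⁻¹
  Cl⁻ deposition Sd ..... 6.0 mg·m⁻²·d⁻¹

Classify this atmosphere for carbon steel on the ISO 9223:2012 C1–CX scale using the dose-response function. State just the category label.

C2

carbon steel: T≤10 °C ⇒ hinge +0.150·(-2.0−10) = -1.8000
  SO₂ term: 1.77·1.8^0.52·exp(0.02·41-1.8000) = 0.9018
  Sd branch = 0.102·Sd^0.62·e^(0.033·RH+0.04·T) = 1.106 μm/a
  sum: 0.9018 + 1.106 → r_corr = 2.008 μm/a
Category bounds: 1.3…25 μm/a bracket r_corr ⇒ C2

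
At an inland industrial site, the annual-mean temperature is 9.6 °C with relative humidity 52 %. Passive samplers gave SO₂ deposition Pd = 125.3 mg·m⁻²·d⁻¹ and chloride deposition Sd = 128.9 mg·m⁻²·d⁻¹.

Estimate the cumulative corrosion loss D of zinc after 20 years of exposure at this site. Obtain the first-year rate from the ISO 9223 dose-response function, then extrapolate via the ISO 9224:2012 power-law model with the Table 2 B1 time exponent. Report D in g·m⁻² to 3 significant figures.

zinc: f(T) = +0.038·(T−10) [T≤10 °C] = -0.0152
  sulphur-dioxide contribution → 1.164 μm/a
  chloride contribution → 0.957 μm/a
  total first-year rate 2.121 μm/a
ISO 9224: D(t) = r_corr · t^b with b = 0.813 (zinc, B1)
  D(20) = 2.121 × 20^0.813 = 2.121 × 11.42 = 24.23 μm
  Mass loss = 24.23 μm × 7.14 g/cm³ = 173 g·m⁻²

D(20) = 173 g·m⁻²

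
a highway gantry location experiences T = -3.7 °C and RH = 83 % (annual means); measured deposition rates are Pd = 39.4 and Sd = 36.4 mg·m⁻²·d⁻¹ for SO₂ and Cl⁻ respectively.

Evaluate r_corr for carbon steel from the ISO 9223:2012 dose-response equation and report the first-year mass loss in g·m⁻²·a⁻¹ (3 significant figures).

r_corr = 162 g·m⁻²·a⁻¹

carbon steel: T≤10 °C ⇒ hinge +0.150·(-3.7−10) = -2.0550
  sulphur-dioxide contribution → 8.055 μm/a
  chloride contribution → 12.64 μm/a
  total first-year rate 20.7 μm/a
Convert to mass loss: 20.7 μm/a × 7.85 g/cm³ = 162.5 g·m⁻²·a⁻¹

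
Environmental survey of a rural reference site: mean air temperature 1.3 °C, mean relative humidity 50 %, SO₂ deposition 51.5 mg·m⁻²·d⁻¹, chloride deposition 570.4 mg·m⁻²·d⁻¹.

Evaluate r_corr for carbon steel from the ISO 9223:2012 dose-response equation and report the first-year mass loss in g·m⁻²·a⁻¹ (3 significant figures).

r_corr = 304 g·m⁻²·a⁻¹

carbon steel: temperature factor f = +0.150·(-8.7) = -1.3050
  sulphur-dioxide contribution → 10.13 μm/a
  chloride contribution → 28.62 μm/a
  ⇒ r_corr(carbon steel) = 38.75 μm/a
Convert to mass loss: 38.75 μm/a × 7.85 g/cm³ = 304.2 g·m⁻²·a⁻¹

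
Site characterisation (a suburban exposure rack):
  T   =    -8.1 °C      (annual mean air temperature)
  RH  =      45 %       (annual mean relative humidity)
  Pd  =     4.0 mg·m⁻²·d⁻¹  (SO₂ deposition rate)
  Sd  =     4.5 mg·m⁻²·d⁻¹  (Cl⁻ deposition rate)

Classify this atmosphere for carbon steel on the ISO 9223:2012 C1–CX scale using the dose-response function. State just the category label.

carbon steel: T≤10 °C ⇒ hinge +0.150·(-8.1−10) = -2.7150
  Pd branch = 1.77·Pd^0.52·e^(0.02·RH+f) = 0.5927 μm/a
  Sd branch = 0.102·Sd^0.62·e^(0.033·RH+0.04·T) = 0.8276 μm/a
  r_corr = 0.5927 + 0.8276 = 1.42 μm/a
1.42 μm/a falls in (1.3, 25] for carbon steel → category C2

C2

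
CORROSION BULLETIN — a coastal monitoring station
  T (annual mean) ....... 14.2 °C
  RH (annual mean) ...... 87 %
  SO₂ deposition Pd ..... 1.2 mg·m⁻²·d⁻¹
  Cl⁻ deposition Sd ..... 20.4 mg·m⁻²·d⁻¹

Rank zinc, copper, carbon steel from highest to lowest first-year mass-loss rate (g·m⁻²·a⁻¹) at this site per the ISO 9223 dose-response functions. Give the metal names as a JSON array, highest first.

zinc: T>10 °C ⇒ hinge -0.071·(14.2−10) = -0.2982
  SO₂ term: 0.0129·1.2^0.44·exp(0.046·87-0.2982) = 0.5675
  Sd branch = 0.0175·Sd^0.57·e^(0.008·RH+0.085·T) = 0.6546 μm/a
  r_corr = 0.5675 + 0.6546 = 1.222 μm/a
  mass loss = 1.222 μm/a × 7.14 g/cm³ = 8.726 g·m⁻²·a⁻¹
copper: f(T) = -0.080·(T−10) [T>10 °C] = -0.3360
  Pd branch = 0.0053·Pd^0.26·e^(0.059·RH+f) = 0.6732 μm/a
  Cl⁻ term: 0.01025·20.4^0.27·exp(0.036·87+0.049·14.2) = 1.063
  sum: 0.6732 + 1.063 → r_corr = 1.737 μm/a
  mass loss = 1.737 μm/a × 8.96 g/cm³ = 15.56 g·m⁻²·a⁻¹
carbon steel: temperature factor f = -0.054·(4.2) = -0.2268
  Pd branch = 1.77·Pd^0.52·e^(0.02·RH+f) = 8.837 μm/a
  Sd branch = 0.102·Sd^0.62·e^(0.033·RH+0.04·T) = 20.61 μm/a
  sum: 8.837 + 20.61 → r_corr = 29.45 μm/a
  mass loss = 29.45 μm/a × 7.85 g/cm³ = 231.2 g·m⁻²·a⁻¹
Ordering by g·m⁻²·a⁻¹: carbon steel (231) > copper (15.6) > zinc (8.73)

["carbon steel", "copper", "zinc"]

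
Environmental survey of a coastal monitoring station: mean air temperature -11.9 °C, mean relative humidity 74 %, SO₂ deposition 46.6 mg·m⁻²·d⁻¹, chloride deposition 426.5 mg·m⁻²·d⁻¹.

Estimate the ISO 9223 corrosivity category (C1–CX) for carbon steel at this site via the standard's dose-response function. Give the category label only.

carbon steel: f(T) = +0.150·(T−10) [T≤10 °C] = -3.2850
  SO₂ term: 1.77·46.6^0.52·exp(0.02·74-3.2850) = 2.146
  Cl⁻ term: 0.102·426.5^0.62·exp(0.033·74+0.04·-11.9) = 31.12
  sum: 2.146 + 31.12 → r_corr = 33.26 μm/a
33.3 μm/a falls in (25, 50] for carbon steel → category C3

C3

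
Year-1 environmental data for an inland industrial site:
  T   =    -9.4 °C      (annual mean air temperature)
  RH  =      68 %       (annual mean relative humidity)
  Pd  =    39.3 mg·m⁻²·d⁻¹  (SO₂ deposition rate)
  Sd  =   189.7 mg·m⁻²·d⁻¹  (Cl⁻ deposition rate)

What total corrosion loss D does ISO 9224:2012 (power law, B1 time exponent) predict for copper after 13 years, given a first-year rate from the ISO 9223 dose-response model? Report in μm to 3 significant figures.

D(13) = 2.07 μm

copper: f(T) = +0.126·(T−10) [T≤10 °C] = -2.4444
  SO₂ term: 0.0053·39.3^0.26·exp(0.059·68-2.4444) = 0.06601
  Cl⁻ term: 0.01025·189.7^0.27·exp(0.036·68+0.049·-9.4) = 0.3083
  sum: 0.06601 + 0.3083 → r_corr = 0.3743 μm/a
Long-term exponent b (ISO 9224 Table 2, B1) = 0.667
  D(13) = 0.3743 × 13^0.667 = 0.3743 × 5.534 = 2.071 μm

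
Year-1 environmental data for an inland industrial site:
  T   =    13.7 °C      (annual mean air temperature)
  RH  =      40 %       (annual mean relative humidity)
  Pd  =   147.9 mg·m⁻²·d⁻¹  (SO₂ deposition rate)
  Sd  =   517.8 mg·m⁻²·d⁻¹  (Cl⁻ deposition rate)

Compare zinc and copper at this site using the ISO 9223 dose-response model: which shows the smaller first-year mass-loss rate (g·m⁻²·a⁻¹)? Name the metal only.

copper

zinc: temperature factor f = -0.071·(3.7) = -0.2627
  Pd branch = 0.0129·Pd^0.44·e^(0.046·RH+f) = 0.5628 μm/a
  Sd branch = 0.0175·Sd^0.57·e^(0.008·RH+0.085·T) = 2.722 μm/a
  sum: 0.5628 + 2.722 → r_corr = 3.284 μm/a
  mass loss = 3.284 μm/a × 7.14 g/cm³ = 23.45 g·m⁻²·a⁻¹
copper: T>10 °C ⇒ hinge -0.080·(13.7−10) = -0.2960
  Pd branch = 0.0053·Pd^0.26·e^(0.059·RH+f) = 0.1531 μm/a
  Sd branch = 0.01025·Sd^0.27·e^(0.036·RH+0.049·T) = 0.4576 μm/a
  sum: 0.1531 + 0.4576 → r_corr = 0.6106 μm/a
  mass loss = 0.6106 μm/a × 8.96 g/cm³ = 5.471 g·m⁻²·a⁻¹
Ordering by g·m⁻²·a⁻¹: zinc (23.5) > copper (5.47)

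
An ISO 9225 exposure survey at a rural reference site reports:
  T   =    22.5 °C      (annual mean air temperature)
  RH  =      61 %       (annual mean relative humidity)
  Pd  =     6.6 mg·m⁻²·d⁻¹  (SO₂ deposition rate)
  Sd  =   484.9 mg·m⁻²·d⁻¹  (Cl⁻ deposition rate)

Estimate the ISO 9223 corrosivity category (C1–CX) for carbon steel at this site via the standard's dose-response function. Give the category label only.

C5

carbon steel: f(T) = -0.054·(T−10) [T>10 °C] = -0.6750
  sulphur-dioxide contribution → 8.144 μm/a
  chloride contribution → 86.86 μm/a
  total first-year rate 95 μm/a
95 μm/a falls in (80, 200] for carbon steel → category C5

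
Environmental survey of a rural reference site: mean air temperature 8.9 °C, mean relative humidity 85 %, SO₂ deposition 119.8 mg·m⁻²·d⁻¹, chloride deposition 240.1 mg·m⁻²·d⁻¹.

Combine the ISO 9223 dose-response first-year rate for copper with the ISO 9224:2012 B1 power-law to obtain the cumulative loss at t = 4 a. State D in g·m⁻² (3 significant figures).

D(4) = 88.0 g·m⁻²

copper: T≤10 °C ⇒ hinge +0.126·(8.9−10) = -0.1386
  SO₂ term: 0.0053·119.8^0.26·exp(0.059·85-0.1386) = 2.413
  Sd branch = 0.01025·Sd^0.27·e^(0.036·RH+0.049·T) = 1.485 μm/a
  sum: 2.413 + 1.485 → r_corr = 3.898 μm/a
Power-law: D(4) = r_corr · 4^0.667
  D(4) = 3.898 × 4^0.667 = 3.898 × 2.521 = 9.826 μm
  Mass loss = 9.826 μm × 8.96 g/cm³ = 88.04 g·m⁻²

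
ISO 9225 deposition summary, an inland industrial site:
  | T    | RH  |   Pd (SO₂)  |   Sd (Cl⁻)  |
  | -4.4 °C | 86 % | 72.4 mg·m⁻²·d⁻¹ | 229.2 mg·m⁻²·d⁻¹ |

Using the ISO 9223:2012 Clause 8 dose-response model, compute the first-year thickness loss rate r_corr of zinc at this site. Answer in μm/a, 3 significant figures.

r_corr = 3.10 μm/a

zinc: T≤10 °C ⇒ hinge +0.038·(-4.4−10) = -0.5472
  sulphur-dioxide contribution → 2.566 μm/a
  chloride contribution → 0.5306 μm/a
  ⇒ r_corr(zinc) = 3.097 μm/a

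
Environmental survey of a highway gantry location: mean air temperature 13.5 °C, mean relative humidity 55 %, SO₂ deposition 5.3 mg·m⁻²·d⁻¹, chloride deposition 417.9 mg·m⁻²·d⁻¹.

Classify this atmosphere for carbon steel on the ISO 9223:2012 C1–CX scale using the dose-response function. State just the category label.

C4

carbon steel: temperature factor f = -0.054·(3.5) = -0.1890
  SO₂ term: 1.77·5.3^0.52·exp(0.02·55-0.1890) = 10.48
  Sd branch = 0.102·Sd^0.62·e^(0.033·RH+0.04·T) = 45.33 μm/a
  r_corr = 10.48 + 45.33 = 55.81 μm/a
55.8 μm/a falls in (50, 80] for carbon steel → category C4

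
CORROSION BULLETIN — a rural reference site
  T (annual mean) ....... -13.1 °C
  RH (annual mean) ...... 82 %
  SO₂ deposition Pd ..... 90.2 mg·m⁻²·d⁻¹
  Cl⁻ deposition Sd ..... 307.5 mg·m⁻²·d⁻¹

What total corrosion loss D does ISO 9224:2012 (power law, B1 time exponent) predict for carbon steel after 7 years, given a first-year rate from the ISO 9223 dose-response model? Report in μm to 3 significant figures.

carbon steel: T≤10 °C ⇒ hinge +0.150·(-13.1−10) = -3.4650
  sulphur-dioxide contribution → 2.965 μm/a
  chloride contribution → 31.53 μm/a
  total first-year rate 34.49 μm/a
Power-law: D(7) = r_corr · 7^0.523
  D(7) = 34.49 × 7^0.523 = 34.49 × 2.767 = 95.44 μm

D(7) = 95.4 μm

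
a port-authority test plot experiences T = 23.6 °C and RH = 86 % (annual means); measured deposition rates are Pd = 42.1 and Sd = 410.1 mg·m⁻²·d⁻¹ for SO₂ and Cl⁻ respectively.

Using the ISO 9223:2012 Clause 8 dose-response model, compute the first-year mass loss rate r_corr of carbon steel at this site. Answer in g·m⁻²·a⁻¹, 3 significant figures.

r_corr = 1.73e+03 g·m⁻²·a⁻¹

carbon steel: T>10 °C ⇒ hinge -0.054·(23.6−10) = -0.7344
  Pd branch = 1.77·Pd^0.52·e^(0.02·RH+f) = 33.16 μm/a
  Cl⁻ term: 0.102·410.1^0.62·exp(0.033·86+0.04·23.6) = 186.7
  sum: 33.16 + 186.7 → r_corr = 219.8 μm/a
Convert to mass loss: 219.8 μm/a × 7.85 g/cm³ = 1726 g·m⁻²·a⁻¹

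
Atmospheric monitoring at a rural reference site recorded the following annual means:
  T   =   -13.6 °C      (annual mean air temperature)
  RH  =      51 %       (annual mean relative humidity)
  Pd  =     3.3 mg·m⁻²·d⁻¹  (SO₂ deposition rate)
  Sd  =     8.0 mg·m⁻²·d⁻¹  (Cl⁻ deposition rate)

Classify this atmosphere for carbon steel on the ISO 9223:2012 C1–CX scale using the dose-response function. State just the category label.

carbon steel: T≤10 °C ⇒ hinge +0.150·(-13.6−10) = -3.5400
  sulphur-dioxide contribution → 0.265 μm/a
  chloride contribution → 1.157 μm/a
  total first-year rate 1.422 μm/a
Category bounds: 1.3…25 μm/a bracket r_corr ⇒ C2

C2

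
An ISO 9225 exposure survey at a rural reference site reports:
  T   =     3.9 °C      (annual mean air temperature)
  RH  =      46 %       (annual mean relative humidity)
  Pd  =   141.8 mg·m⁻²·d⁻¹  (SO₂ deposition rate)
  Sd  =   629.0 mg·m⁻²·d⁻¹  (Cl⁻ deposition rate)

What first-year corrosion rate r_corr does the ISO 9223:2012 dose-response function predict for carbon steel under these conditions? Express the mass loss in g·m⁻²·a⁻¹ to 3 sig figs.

r_corr = 416 g·m⁻²·a⁻¹

carbon steel: temperature factor f = +0.150·(-6.1) = -0.9150
  sulphur-dioxide contribution → 23.39 μm/a
  chloride contribution → 29.56 μm/a
  total first-year rate 52.95 μm/a
Convert to mass loss: 52.95 μm/a × 7.85 g/cm³ = 415.7 g·m⁻²·a⁻¹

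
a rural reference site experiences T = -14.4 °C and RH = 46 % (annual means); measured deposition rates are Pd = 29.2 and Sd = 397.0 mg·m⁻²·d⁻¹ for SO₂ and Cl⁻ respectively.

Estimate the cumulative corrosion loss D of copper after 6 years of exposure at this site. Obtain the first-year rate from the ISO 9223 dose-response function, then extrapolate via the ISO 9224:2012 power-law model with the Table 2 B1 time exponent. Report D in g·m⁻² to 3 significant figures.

copper: T≤10 °C ⇒ hinge +0.126·(-14.4−10) = -3.0744
  SO₂ term: 0.0053·29.2^0.26·exp(0.059·46-3.0744) = 0.008887
  Cl⁻ term: 0.01025·397.0^0.27·exp(0.036·46+0.049·-14.4) = 0.1334
  sum: 0.008887 + 0.1334 → r_corr = 0.1423 μm/a
Long-term exponent b (ISO 9224 Table 2, B1) = 0.667
  D(6) = 0.1423 × 6^0.667 = 0.1423 × 3.304 = 0.4701 μm
  Mass loss = 0.4701 μm × 8.96 g/cm³ = 4.212 g·m⁻²

D(6) = 4.21 g·m⁻²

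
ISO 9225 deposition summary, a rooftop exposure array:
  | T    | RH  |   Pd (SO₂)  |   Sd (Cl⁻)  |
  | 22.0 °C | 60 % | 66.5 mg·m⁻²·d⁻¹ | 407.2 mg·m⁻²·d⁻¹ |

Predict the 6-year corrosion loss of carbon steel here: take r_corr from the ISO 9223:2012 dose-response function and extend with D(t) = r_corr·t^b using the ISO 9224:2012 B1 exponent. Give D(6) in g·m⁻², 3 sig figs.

carbon steel: temperature factor f = -0.054·(12.0) = -0.6480
  sulphur-dioxide contribution → 27.26 μm/a
  chloride contribution → 73.92 μm/a
  total first-year rate 101.2 μm/a
Long-term exponent b (ISO 9224 Table 2, B1) = 0.523
  D(6) = 101.2 × 6^0.523 = 101.2 × 2.553 = 258.3 μm
  Mass loss = 258.3 μm × 7.85 g/cm³ = 2027 g·m⁻²

D(6) = 2.03e+03 g·m⁻²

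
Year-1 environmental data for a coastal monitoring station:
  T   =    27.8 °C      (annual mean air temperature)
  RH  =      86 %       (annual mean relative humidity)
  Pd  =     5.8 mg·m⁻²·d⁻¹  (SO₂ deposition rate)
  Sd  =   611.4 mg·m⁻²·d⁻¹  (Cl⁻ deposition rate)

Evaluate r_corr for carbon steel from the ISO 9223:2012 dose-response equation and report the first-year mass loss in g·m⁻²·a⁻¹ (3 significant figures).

r_corr = 2.29e+03 g·m⁻²·a⁻¹

carbon steel: f(T) = -0.054·(T−10) [T>10 °C] = -0.9612
  SO₂ term: 1.77·5.8^0.52·exp(0.02·86-0.9612) = 9.43
  Sd branch = 0.102·Sd^0.62·e^(0.033·RH+0.04·T) = 282.9 μm/a
  r_corr = 9.43 + 282.9 = 292.3 μm/a
Convert to mass loss: 292.3 μm/a × 7.85 g/cm³ = 2295 g·m⁻²·a⁻¹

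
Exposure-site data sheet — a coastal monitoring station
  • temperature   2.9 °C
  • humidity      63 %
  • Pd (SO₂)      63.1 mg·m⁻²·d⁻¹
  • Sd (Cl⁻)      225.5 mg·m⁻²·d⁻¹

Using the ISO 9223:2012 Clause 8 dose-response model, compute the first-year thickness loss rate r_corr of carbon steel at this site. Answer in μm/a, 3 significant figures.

r_corr = 44.9 μm/a

carbon steel: temperature factor f = +0.150·(-7.1) = -1.0650
  sulphur-dioxide contribution → 18.56 μm/a
  chloride contribution → 26.35 μm/a
  total first-year rate 44.92 μm/a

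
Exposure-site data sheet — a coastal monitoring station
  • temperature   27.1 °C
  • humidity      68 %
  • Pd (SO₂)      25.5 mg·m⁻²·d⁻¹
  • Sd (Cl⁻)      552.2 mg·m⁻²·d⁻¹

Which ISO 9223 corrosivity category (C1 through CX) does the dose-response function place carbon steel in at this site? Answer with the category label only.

carbon steel: f(T) = -0.054·(T−10) [T>10 °C] = -0.9234
  SO₂ term: 1.77·25.5^0.52·exp(0.02·68-0.9234) = 14.76
  Sd branch = 0.102·Sd^0.62·e^(0.033·RH+0.04·T) = 142.6 μm/a
  sum: 14.76 + 142.6 → r_corr = 157.3 μm/a
Category bounds: 80…200 μm/a bracket r_corr ⇒ C5

C5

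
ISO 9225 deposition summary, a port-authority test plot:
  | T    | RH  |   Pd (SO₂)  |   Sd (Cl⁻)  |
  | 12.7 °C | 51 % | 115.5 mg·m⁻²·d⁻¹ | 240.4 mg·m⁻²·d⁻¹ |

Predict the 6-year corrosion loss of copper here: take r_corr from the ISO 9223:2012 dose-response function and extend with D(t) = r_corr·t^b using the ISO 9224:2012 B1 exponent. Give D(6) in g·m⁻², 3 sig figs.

D(6) = 24.4 g·m⁻²

copper: f(T) = -0.080·(T−10) [T>10 °C] = -0.2160
  Pd branch = 0.0053·Pd^0.26·e^(0.059·RH+f) = 0.2975 μm/a
  Sd branch = 0.01025·Sd^0.27·e^(0.036·RH+0.049·T) = 0.5263 μm/a
  r_corr = 0.2975 + 0.5263 = 0.8238 μm/a
Power-law: D(6) = r_corr · 6^0.667
  D(6) = 0.8238 × 6^0.667 = 0.8238 × 3.304 = 2.722 μm
  Mass loss = 2.722 μm × 8.96 g/cm³ = 24.39 g·m⁻²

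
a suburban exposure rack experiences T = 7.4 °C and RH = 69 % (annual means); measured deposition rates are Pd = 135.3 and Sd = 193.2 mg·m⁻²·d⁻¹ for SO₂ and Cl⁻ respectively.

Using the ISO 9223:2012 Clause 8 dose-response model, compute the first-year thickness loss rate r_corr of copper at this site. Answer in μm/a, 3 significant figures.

copper: temperature factor f = +0.126·(-2.6) = -0.3276
  sulphur-dioxide contribution → 0.802 μm/a
  chloride contribution → 0.7315 μm/a
  total first-year rate 1.533 μm/a

r_corr = 1.53 μm/a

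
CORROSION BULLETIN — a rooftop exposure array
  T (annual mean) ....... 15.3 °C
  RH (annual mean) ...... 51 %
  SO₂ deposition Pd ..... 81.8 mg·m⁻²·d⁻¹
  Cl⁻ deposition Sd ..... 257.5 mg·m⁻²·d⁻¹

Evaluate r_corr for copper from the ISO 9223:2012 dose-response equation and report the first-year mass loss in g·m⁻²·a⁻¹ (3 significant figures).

copper: temperature factor f = -0.080·(5.3) = -0.4240
  sulphur-dioxide contribution → 0.2209 μm/a
  chloride contribution → 0.609 μm/a
  total first-year rate 0.8299 μm/a
Convert to mass loss: 0.8299 μm/a × 8.96 g/cm³ = 7.436 g·m⁻²·a⁻¹

r_corr = 7.44 g·m⁻²·a⁻¹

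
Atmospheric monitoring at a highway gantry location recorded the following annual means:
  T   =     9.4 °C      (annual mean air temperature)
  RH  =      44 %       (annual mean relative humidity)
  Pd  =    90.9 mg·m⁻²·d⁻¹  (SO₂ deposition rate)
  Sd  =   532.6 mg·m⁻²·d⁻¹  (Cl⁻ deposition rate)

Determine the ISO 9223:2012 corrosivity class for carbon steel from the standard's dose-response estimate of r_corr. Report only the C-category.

C4

carbon steel: T≤10 °C ⇒ hinge +0.150·(9.4−10) = -0.0900
  sulphur-dioxide contribution → 40.69 μm/a
  chloride contribution → 31.11 μm/a
  ⇒ r_corr(carbon steel) = 71.8 μm/a
ISO 9223 Table 2 (carbon steel): 50 < 71.8 ≤ 80 μm/a ⇒ C4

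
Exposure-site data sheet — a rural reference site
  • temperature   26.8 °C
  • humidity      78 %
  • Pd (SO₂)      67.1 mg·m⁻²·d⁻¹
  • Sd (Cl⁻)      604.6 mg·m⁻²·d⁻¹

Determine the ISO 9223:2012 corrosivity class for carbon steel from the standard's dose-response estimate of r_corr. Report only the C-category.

CX

carbon steel: T>10 °C ⇒ hinge -0.054·(26.8−10) = -0.9072
  SO₂ term: 1.77·67.1^0.52·exp(0.02·78-0.9072) = 30.3
  Cl⁻ term: 0.102·604.6^0.62·exp(0.033·78+0.04·26.8) = 207.3
  r_corr = 30.3 + 207.3 = 237.6 μm/a
ISO 9223 Table 2 (carbon steel): 200 < 238 ≤ 700 μm/a ⇒ CX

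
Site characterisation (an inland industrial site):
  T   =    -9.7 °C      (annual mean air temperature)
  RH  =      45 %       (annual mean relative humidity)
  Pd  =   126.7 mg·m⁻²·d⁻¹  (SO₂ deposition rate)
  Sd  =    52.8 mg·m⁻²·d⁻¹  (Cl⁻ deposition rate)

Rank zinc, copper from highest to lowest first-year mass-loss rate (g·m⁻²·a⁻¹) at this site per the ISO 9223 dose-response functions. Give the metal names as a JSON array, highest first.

["zinc", "copper"]

zinc: f(T) = +0.038·(T−10) [T≤10 °C] = -0.7486
  sulphur-dioxide contribution → 0.4071 μm/a
  chloride contribution → 0.1055 μm/a
  total first-year rate 0.5126 μm/a
  mass loss = 0.5126 μm/a × 7.14 g/cm³ = 3.66 g·m⁻²·a⁻¹
copper: T≤10 °C ⇒ hinge +0.126·(-9.7−10) = -2.4822
  sulphur-dioxide contribution → 0.02218 μm/a
  chloride contribution → 0.09397 μm/a
  total first-year rate 0.1162 μm/a
  mass loss = 0.1162 μm/a × 8.96 g/cm³ = 1.041 g·m⁻²·a⁻¹
Ordering by g·m⁻²·a⁻¹: zinc (3.66) > copper (1.04)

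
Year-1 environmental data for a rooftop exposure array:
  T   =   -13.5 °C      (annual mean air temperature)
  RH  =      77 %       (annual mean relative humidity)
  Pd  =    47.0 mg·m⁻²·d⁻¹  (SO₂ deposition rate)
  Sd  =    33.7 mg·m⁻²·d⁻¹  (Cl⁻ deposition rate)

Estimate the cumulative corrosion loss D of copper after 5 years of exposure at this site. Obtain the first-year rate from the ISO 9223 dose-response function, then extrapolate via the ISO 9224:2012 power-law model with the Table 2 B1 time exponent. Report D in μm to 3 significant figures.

D(5) = 0.845 μm

copper: f(T) = +0.126·(T−10) [T≤10 °C] = -2.9610
  sulphur-dioxide contribution → 0.07016 μm/a
  chloride contribution → 0.2187 μm/a
  ⇒ r_corr(copper) = 0.2888 μm/a
Long-term exponent b (ISO 9224 Table 2, B1) = 0.667
  D(5) = 0.2888 × 5^0.667 = 0.2888 × 2.926 = 0.845 μm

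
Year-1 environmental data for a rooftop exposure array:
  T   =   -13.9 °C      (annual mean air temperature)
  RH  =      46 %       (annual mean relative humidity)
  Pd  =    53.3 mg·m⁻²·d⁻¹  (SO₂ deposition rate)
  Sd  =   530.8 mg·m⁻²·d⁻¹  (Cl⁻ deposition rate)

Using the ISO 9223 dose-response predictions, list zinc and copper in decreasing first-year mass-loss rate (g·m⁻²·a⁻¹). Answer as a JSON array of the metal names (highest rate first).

zinc: temperature factor f = +0.038·(-23.9) = -0.9082
  sulphur-dioxide contribution → 0.2483 μm/a
  chloride contribution → 0.2773 μm/a
  ⇒ r_corr(zinc) = 0.5256 μm/a
  mass loss = 0.5256 μm/a × 7.14 g/cm³ = 3.752 g·m⁻²·a⁻¹
copper: f(T) = +0.126·(T−10) [T≤10 °C] = -3.0114
  sulphur-dioxide contribution → 0.01107 μm/a
  chloride contribution → 0.1479 μm/a
  ⇒ r_corr(copper) = 0.1589 μm/a
  mass loss = 0.1589 μm/a × 8.96 g/cm³ = 1.424 g·m⁻²·a⁻¹
Ordering by g·m⁻²·a⁻¹: zinc (3.75) > copper (1.42)

["zinc", "copper"]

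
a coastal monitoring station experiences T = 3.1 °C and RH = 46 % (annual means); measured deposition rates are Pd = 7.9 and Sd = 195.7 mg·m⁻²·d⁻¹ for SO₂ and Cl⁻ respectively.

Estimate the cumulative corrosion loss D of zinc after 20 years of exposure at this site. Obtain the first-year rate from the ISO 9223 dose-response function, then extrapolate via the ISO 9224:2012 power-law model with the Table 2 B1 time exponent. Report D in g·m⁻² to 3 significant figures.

D(20) = 71.0 g·m⁻²

zinc: f(T) = +0.038·(T−10) [T≤10 °C] = -0.2622
  SO₂ term: 0.0129·7.9^0.44·exp(0.046·46-0.2622) = 0.2045
  Sd branch = 0.0175·Sd^0.57·e^(0.008·RH+0.085·T) = 0.666 μm/a
  r_corr = 0.2045 + 0.666 = 0.8705 μm/a
Power-law: D(20) = r_corr · 20^0.813
  D(20) = 0.8705 × 20^0.813 = 0.8705 × 11.42 = 9.943 μm
  Mass loss = 9.943 μm × 7.14 g/cm³ = 70.99 g·m⁻²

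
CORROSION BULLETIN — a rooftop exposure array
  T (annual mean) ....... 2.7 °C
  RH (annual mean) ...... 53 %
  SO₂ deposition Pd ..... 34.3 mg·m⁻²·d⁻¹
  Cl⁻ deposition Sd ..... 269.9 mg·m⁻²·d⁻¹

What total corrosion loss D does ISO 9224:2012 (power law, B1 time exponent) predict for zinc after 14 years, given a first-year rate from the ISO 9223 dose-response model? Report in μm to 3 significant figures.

zinc: temperature factor f = +0.038·(-7.3) = -0.2774
  Pd branch = 0.0129·Pd^0.44·e^(0.046·RH+f) = 0.5302 μm/a
  Sd branch = 0.0175·Sd^0.57·e^(0.008·RH+0.085·T) = 0.8178 μm/a
  r_corr = 0.5302 + 0.8178 = 1.348 μm/a
ISO 9224: D(t) = r_corr · t^b with b = 0.813 (zinc, B1)
  D(14) = 1.348 × 14^0.813 = 1.348 × 8.547 = 11.52 μm

D(14) = 11.5 μm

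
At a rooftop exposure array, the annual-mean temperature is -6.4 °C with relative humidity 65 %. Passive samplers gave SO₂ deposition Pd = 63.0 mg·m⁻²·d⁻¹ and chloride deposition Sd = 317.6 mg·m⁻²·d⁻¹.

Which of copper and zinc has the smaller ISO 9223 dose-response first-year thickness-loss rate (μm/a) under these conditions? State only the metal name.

copper: f(T) = +0.126·(T−10) [T≤10 °C] = -2.0664
  Pd branch = 0.0053·Pd^0.26·e^(0.059·RH+f) = 0.09124 μm/a
  Cl⁻ term: 0.01025·317.6^0.27·exp(0.036·65+0.049·-6.4) = 0.3684
  r_corr = 0.09124 + 0.3684 = 0.4596 μm/a
zinc: T≤10 °C ⇒ hinge +0.038·(-6.4−10) = -0.6232
  Pd branch = 0.0129·Pd^0.44·e^(0.046·RH+f) = 0.8515 μm/a
  Cl⁻ term: 0.0175·317.6^0.57·exp(0.008·65+0.085·-6.4) = 0.4557
  r_corr = 0.8515 + 0.4557 = 1.307 μm/a
Ordering by μm/a: zinc (1.31) > copper (0.46)

copper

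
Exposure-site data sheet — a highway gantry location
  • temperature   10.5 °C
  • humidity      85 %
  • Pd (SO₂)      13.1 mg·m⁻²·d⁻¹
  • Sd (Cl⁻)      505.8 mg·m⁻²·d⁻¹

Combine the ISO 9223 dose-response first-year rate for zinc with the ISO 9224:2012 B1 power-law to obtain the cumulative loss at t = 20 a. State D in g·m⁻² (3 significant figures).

zinc: temperature factor f = -0.071·(0.5) = -0.0355
  Pd branch = 0.0129·Pd^0.44·e^(0.046·RH+f) = 1.927 μm/a
  Sd branch = 0.0175·Sd^0.57·e^(0.008·RH+0.085·T) = 2.932 μm/a
  r_corr = 1.927 + 2.932 = 4.859 μm/a
ISO 9224: D(t) = r_corr · t^b with b = 0.813 (zinc, B1)
  D(20) = 4.859 × 20^0.813 = 4.859 × 11.42 = 55.5 μm
  Mass loss = 55.5 μm × 7.14 g/cm³ = 396.3 g·m⁻²

D(20) = 396 g·m⁻²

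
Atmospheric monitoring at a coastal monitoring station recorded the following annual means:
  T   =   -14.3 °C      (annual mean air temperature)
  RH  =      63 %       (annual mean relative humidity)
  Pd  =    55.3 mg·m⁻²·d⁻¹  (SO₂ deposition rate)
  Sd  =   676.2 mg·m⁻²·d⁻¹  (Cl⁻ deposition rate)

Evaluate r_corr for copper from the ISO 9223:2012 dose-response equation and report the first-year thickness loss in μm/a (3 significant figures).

copper: T≤10 °C ⇒ hinge +0.126·(-14.3−10) = -3.0618
  sulphur-dioxide contribution → 0.02897 μm/a
  chloride contribution → 0.2854 μm/a
  ⇒ r_corr(copper) = 0.3144 μm/a

r_corr = 0.314 μm/a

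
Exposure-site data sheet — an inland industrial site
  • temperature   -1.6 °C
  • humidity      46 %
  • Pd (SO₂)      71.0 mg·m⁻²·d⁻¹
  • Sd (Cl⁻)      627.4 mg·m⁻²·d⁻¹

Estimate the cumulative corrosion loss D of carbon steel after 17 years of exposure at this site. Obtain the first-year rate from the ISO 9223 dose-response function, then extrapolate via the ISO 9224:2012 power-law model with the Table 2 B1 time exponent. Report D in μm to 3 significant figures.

carbon steel: temperature factor f = +0.150·(-11.6) = -1.7400
  SO₂ term: 1.77·71.0^0.52·exp(0.02·46-1.7400) = 7.153
  Sd branch = 0.102·Sd^0.62·e^(0.033·RH+0.04·T) = 23.69 μm/a
  r_corr = 7.153 + 23.69 = 30.84 μm/a
Long-term exponent b (ISO 9224 Table 2, B1) = 0.523
  D(17) = 30.84 × 17^0.523 = 30.84 × 4.401 = 135.7 μm

D(17) = 136 μm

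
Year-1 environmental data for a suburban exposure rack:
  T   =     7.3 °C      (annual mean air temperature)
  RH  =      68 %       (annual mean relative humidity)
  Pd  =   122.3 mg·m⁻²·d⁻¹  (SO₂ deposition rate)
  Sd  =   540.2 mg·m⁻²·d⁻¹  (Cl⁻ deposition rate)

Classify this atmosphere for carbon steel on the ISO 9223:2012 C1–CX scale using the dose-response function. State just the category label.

carbon steel: f(T) = +0.150·(T−10) [T≤10 °C] = -0.4050
  Pd branch = 1.77·Pd^0.52·e^(0.02·RH+f) = 56 μm/a
  Sd branch = 0.102·Sd^0.62·e^(0.033·RH+0.04·T) = 63.7 μm/a
  r_corr = 56 + 63.7 = 119.7 μm/a
ISO 9223 Table 2 (carbon steel): 80 < 120 ≤ 200 μm/a ⇒ C5

C5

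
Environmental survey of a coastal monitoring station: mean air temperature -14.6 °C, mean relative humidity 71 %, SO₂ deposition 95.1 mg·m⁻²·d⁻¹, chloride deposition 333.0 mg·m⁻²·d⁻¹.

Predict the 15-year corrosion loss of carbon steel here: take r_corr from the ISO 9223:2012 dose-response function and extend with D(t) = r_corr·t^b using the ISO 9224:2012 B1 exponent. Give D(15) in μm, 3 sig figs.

D(15) = 97.5 μm

carbon steel: T≤10 °C ⇒ hinge +0.150·(-14.6−10) = -3.6900
  SO₂ term: 1.77·95.1^0.52·exp(0.02·71-3.6900) = 1.953
  Cl⁻ term: 0.102·333.0^0.62·exp(0.033·71+0.04·-14.6) = 21.7
  sum: 1.953 + 21.7 → r_corr = 23.65 μm/a
Power-law: D(15) = r_corr · 15^0.523
  D(15) = 23.65 × 15^0.523 = 23.65 × 4.122 = 97.49 μm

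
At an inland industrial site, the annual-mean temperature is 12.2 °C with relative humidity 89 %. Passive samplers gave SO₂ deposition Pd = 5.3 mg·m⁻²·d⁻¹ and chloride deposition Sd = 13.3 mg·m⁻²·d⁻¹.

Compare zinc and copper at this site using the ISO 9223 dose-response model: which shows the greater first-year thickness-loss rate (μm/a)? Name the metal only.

zinc: f(T) = -0.071·(T−10) [T>10 °C] = -0.1562
  Pd branch = 0.0129·Pd^0.44·e^(0.046·RH+f) = 1.379 μm/a
  Cl⁻ term: 0.0175·13.3^0.57·exp(0.008·89+0.085·12.2) = 0.4398
  sum: 1.379 + 0.4398 → r_corr = 1.818 μm/a
copper: T>10 °C ⇒ hinge -0.080·(12.2−10) = -0.1760
  SO₂ term: 0.0053·5.3^0.26·exp(0.059·89-0.1760) = 1.308
  Sd branch = 0.01025·Sd^0.27·e^(0.036·RH+0.049·T) = 0.9231 μm/a
  sum: 1.308 + 0.9231 → r_corr = 2.231 μm/a
Ordering by μm/a: copper (2.23) > zinc (1.82)

copper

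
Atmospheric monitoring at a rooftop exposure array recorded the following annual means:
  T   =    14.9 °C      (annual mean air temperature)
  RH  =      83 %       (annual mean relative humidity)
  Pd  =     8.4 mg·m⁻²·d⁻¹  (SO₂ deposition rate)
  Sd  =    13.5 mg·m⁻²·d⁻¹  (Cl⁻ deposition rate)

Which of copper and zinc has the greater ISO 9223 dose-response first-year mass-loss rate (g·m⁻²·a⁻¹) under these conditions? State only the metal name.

copper: T>10 °C ⇒ hinge -0.080·(14.9−10) = -0.3920
  Pd branch = 0.0053·Pd^0.26·e^(0.059·RH+f) = 0.8338 μm/a
  Sd branch = 0.01025·Sd^0.27·e^(0.036·RH+0.049·T) = 0.8524 μm/a
  sum: 0.8338 + 0.8524 → r_corr = 1.686 μm/a
  mass loss = 1.686 μm/a × 8.96 g/cm³ = 15.11 g·m⁻²·a⁻¹
zinc: temperature factor f = -0.071·(4.9) = -0.3479
  SO₂ term: 0.0129·8.4^0.44·exp(0.046·83-0.3479) = 1.058
  Cl⁻ term: 0.0175·13.5^0.57·exp(0.008·83+0.085·14.9) = 0.5318
  sum: 1.058 + 0.5318 → r_corr = 1.589 μm/a
  mass loss = 1.589 μm/a × 7.14 g/cm³ = 11.35 g·m⁻²·a⁻¹
Ordering by g·m⁻²·a⁻¹: copper (15.1) > zinc (11.3)

copper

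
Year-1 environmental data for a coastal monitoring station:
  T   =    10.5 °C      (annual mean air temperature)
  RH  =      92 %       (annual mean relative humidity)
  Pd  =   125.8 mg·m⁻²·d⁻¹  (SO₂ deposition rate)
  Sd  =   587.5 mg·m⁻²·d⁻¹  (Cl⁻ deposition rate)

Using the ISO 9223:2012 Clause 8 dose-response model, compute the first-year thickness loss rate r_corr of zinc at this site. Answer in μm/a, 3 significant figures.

zinc: temperature factor f = -0.071·(0.5) = -0.0355
  SO₂ term: 0.0129·125.8^0.44·exp(0.046·92-0.0355) = 7.194
  Sd branch = 0.0175·Sd^0.57·e^(0.008·RH+0.085·T) = 3.378 μm/a
  r_corr = 7.194 + 3.378 = 10.57 μm/a

r_corr = 10.6 μm/a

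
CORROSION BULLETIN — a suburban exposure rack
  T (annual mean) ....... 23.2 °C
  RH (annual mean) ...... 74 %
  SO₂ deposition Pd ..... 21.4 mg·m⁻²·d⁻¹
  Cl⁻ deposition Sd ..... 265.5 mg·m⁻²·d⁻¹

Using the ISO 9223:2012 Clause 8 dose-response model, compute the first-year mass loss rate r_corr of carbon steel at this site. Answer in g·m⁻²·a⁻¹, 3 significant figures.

r_corr = 888 g·m⁻²·a⁻¹

carbon steel: T>10 °C ⇒ hinge -0.054·(23.2−10) = -0.7128
  SO₂ term: 1.77·21.4^0.52·exp(0.02·74-0.7128) = 18.75
  Sd branch = 0.102·Sd^0.62·e^(0.033·RH+0.04·T) = 94.43 μm/a
  sum: 18.75 + 94.43 → r_corr = 113.2 μm/a
Convert to mass loss: 113.2 μm/a × 7.85 g/cm³ = 888.4 g·m⁻²·a⁻¹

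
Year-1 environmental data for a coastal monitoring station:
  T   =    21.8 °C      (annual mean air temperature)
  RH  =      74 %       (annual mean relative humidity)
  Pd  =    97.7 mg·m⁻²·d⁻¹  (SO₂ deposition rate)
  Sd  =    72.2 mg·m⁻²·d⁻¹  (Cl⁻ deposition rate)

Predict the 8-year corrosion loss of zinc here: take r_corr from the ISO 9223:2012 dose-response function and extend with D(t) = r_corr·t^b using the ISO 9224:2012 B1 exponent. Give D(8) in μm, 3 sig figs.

zinc: T>10 °C ⇒ hinge -0.071·(21.8−10) = -0.8378
  sulphur-dioxide contribution → 1.261 μm/a
  chloride contribution → 2.313 μm/a
  ⇒ r_corr(zinc) = 3.574 μm/a
ISO 9224: D(t) = r_corr · t^b with b = 0.813 (zinc, B1)
  D(8) = 3.574 × 8^0.813 = 3.574 × 5.423 = 19.38 μm

D(8) = 19.4 μm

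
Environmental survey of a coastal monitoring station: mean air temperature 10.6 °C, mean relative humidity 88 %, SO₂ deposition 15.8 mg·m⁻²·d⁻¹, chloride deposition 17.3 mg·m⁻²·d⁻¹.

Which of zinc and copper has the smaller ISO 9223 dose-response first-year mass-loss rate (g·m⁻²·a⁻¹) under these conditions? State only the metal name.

zinc

zinc: T>10 °C ⇒ hinge -0.071·(10.6−10) = -0.0426
  SO₂ term: 0.0129·15.8^0.44·exp(0.046·88-0.0426) = 2.385
  Cl⁻ term: 0.0175·17.3^0.57·exp(0.008·88+0.085·10.6) = 0.4424
  sum: 2.385 + 0.4424 → r_corr = 2.828 μm/a
  mass loss = 2.828 μm/a × 7.14 g/cm³ = 20.19 g·m⁻²·a⁻¹
copper: T>10 °C ⇒ hinge -0.080·(10.6−10) = -0.0480
  SO₂ term: 0.0053·15.8^0.26·exp(0.059·88-0.0480) = 1.862
  Sd branch = 0.01025·Sd^0.27·e^(0.036·RH+0.049·T) = 0.8839 μm/a
  r_corr = 1.862 + 0.8839 = 2.746 μm/a
  mass loss = 2.746 μm/a × 8.96 g/cm³ = 24.6 g·m⁻²·a⁻¹
Ordering by g·m⁻²·a⁻¹: copper (24.6) > zinc (20.2)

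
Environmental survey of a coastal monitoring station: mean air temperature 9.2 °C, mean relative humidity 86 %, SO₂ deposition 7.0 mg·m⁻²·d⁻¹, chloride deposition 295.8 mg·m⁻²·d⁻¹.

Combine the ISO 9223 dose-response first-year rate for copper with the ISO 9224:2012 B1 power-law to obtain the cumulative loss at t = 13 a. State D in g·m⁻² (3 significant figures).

copper: T≤10 °C ⇒ hinge +0.126·(9.2−10) = -0.1008
  SO₂ term: 0.0053·7.0^0.26·exp(0.059·86-0.1008) = 1.27
  Sd branch = 0.01025·Sd^0.27·e^(0.036·RH+0.049·T) = 1.653 μm/a
  sum: 1.27 + 1.653 → r_corr = 2.923 μm/a
Long-term exponent b (ISO 9224 Table 2, B1) = 0.667
  D(13) = 2.923 × 13^0.667 = 2.923 × 5.534 = 16.17 μm
  Mass loss = 16.17 μm × 8.96 g/cm³ = 144.9 g·m⁻²

D(13) = 145 g·m⁻²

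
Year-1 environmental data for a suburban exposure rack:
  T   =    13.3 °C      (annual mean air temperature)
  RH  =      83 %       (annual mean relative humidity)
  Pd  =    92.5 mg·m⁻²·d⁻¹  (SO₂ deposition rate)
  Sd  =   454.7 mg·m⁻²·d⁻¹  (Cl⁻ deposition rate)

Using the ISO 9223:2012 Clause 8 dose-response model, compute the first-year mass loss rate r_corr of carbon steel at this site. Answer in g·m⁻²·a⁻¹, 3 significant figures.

carbon steel: temperature factor f = -0.054·(3.3) = -0.1782
  SO₂ term: 1.77·92.5^0.52·exp(0.02·83-0.1782) = 82.02
  Cl⁻ term: 0.102·454.7^0.62·exp(0.033·83+0.04·13.3) = 119.4
  r_corr = 82.02 + 119.4 = 201.4 μm/a
Convert to mass loss: 201.4 μm/a × 7.85 g/cm³ = 1581 g·m⁻²·a⁻¹

r_corr = 1.58e+03 g·m⁻²·a⁻¹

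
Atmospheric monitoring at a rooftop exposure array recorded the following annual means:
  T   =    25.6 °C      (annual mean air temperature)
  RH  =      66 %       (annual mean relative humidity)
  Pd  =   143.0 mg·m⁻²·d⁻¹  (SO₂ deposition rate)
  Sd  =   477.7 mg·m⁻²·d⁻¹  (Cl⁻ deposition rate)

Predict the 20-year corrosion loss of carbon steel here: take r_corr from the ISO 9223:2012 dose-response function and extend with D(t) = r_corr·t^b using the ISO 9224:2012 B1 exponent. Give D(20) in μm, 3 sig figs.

D(20) = 731 μm

carbon steel: T>10 °C ⇒ hinge -0.054·(25.6−10) = -0.8424
  Pd branch = 1.77·Pd^0.52·e^(0.02·RH+f) = 37.68 μm/a
  Sd branch = 0.102·Sd^0.62·e^(0.033·RH+0.04·T) = 114.9 μm/a
  r_corr = 37.68 + 114.9 = 152.6 μm/a
Long-term exponent b (ISO 9224 Table 2, B1) = 0.523
  D(20) = 152.6 × 20^0.523 = 152.6 × 4.791 = 731 μm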